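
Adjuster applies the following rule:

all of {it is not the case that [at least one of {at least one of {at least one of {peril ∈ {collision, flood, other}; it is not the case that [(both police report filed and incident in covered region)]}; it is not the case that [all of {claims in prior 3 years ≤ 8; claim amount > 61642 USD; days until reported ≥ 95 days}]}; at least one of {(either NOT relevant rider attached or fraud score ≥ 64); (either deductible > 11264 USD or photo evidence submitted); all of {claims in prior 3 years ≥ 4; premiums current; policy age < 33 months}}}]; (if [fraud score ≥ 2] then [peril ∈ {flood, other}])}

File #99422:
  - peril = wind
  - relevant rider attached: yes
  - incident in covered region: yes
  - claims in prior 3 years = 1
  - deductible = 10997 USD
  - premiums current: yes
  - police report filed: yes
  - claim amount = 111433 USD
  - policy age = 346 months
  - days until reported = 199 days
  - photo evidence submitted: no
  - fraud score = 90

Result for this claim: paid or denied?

Atomic conditions:
  peril ∈ {collision, flood, other}: wind is not in the set → false
  police report filed: yes → true
  incident in covered region: yes → true
  claims in prior 3 years ≤ 8: 1 ≤ 8 is true
  claim amount > 61642 USD: 111433 > 61642 is true
  days until reported ≥ 95 days: 199 ≥ 95 is true
  NOT relevant rider attached: yes → false
  fraud score ≥ 64: 90 ≥ 64 is true
  deductible > 11264 USD: 10997 > 11264 is false
  photo evidence submitted: no → false
  claims in prior 3 years ≥ 4: 1 ≥ 4 is false
  premiums current: yes → true
  policy age < 33 months: 346 < 33 is false
  fraud score ≥ 2: 90 ≥ 2 is true
  peril ∈ {flood, other}: wind is not in the set → false
Combine:
[1.1.1.1.2.1] true AND true = true
[1.1.1.1.2] NOT true = false
[1.1.1.1] false OR false = false
[1.1.1.2.1] true AND true AND true = true
[1.1.1.2] NOT true = false
[1.1.1] false OR false = false
[1.1.2.1] false OR true = true
[1.1.2.2] false OR false = false
[1.1.2.3] false AND true AND false = false
[1.1.2] true OR false OR false = true
[1.1] false OR true = true
[1] NOT true = false
[2] true → false = false
[root] false AND false = false
Overall: false → denied

Denied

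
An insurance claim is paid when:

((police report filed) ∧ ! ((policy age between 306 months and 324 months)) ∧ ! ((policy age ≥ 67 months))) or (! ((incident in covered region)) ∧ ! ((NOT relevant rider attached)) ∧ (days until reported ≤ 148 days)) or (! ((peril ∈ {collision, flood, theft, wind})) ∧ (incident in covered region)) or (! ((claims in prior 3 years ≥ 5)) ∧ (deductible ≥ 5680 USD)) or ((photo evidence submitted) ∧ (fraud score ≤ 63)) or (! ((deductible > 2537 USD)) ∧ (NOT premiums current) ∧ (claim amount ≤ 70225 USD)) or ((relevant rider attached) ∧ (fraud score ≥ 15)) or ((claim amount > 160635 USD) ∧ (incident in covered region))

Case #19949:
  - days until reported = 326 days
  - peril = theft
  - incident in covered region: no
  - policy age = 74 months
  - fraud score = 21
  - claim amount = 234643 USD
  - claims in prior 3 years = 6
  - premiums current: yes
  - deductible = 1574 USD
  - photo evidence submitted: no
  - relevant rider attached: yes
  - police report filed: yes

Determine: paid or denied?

Atomic conditions:
  police report filed: yes → true
  policy age between 306 months and 324 months: 74 in [306, 324] is false
  policy age ≥ 67 months: 74 ≥ 67 is true
  incident in covered region: no → false
  NOT relevant rider attached: yes → false
  days until reported ≤ 148 days: 326 ≤ 148 is false
  peril ∈ {collision, flood, theft, wind}: theft is in the set → true
  claims in prior 3 years ≥ 5: 6 ≥ 5 is true
  deductible ≥ 5680 USD: 1574 ≥ 5680 is false
  photo evidence submitted: no → false
  fraud score ≤ 63: 21 ≤ 63 is true
  deductible > 2537 USD: 1574 > 2537 is false
  NOT premiums current: yes → false
  claim amount ≤ 70225 USD: 234643 ≤ 70225 is false
  relevant rider attached: yes → true
  fraud score ≥ 15: 21 ≥ 15 is true
  claim amount > 160635 USD: 234643 > 160635 is true
Combine:
[1.2] NOT false = true
[1.3] NOT true = false
[1] true AND true AND false = false
[2.1] NOT false = true
[2.2] NOT false = true
[2] true AND true AND false = false
[3.1] NOT true = false
[3] false AND false = false
[4.1] NOT true = false
[4] false AND false = false
[5] false AND true = false
[6.1] NOT false = true
[6] true AND false AND false = false
[7] true AND true = true
[8] true AND false = false
[root] false OR false OR false OR false OR false OR false OR true OR false = true
Overall: true → paid

Paid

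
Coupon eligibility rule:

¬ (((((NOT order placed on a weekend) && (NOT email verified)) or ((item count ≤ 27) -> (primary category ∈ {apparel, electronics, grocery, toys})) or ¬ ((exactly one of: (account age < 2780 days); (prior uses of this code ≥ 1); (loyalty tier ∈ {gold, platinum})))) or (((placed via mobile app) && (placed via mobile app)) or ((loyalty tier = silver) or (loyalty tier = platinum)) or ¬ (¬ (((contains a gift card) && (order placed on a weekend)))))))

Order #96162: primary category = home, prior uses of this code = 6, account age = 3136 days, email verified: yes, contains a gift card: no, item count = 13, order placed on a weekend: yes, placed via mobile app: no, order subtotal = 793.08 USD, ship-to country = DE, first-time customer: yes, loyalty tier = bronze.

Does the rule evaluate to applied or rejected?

Applied

Atomic conditions:
  NOT order placed on a weekend: yes → false
  NOT email verified: yes → false
  item count ≤ 27: 13 ≤ 27 is true
  primary category ∈ {apparel, electronics, grocery, toys}: home is not in the set → false
  account age < 2780 days: 3136 < 2780 is false
  prior uses of this code ≥ 1: 6 ≥ 1 is true
  loyalty tier ∈ {gold, platinum}: bronze is not in the set → false
  placed via mobile app: no → false
  loyalty tier = silver: bronze == silver is false
  loyalty tier = platinum: bronze == platinum is false
  contains a gift card: no → false
  order placed on a weekend: yes → true
Combine:
[1.1.1] false AND false = false
[1.1.2] true → false = false
[1.1.3.1] exactly-one(false, true, false) = true
[1.1.3] NOT true = false
[1.1] false OR false OR false = false
[1.2.1] false AND false = false
[1.2.2] false OR false = false
[1.2.3.1.1] false AND true = false
[1.2.3.1] NOT false = true
[1.2.3] NOT true = false
[1.2] false OR false OR false = false
[1] false OR false = false
[root] NOT false = true
Overall: true → applied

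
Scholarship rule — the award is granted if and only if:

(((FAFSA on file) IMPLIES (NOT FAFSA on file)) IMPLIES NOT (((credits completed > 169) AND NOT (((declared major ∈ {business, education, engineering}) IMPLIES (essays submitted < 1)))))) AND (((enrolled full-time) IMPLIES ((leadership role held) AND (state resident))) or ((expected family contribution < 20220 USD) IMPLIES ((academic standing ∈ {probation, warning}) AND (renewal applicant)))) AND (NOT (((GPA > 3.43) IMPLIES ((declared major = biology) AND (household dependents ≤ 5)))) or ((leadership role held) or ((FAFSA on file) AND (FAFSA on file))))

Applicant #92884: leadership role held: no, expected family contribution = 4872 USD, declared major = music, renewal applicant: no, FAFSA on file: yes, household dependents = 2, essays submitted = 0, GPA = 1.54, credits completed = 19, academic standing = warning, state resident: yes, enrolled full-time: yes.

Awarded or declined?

Declined

Atomic conditions:
  FAFSA on file: yes → true
  NOT FAFSA on file: yes → false
  credits completed > 169: 19 > 169 is false
  declared major ∈ {business, education, engineering}: music is not in the set → false
  essays submitted < 1: 0 < 1 is true
  enrolled full-time: yes → true
  leadership role held: no → false
  state resident: yes → true
  expected family contribution < 20220 USD: 4872 < 20220 is true
  academic standing ∈ {probation, warning}: warning is in the set → true
  renewal applicant: no → false
  GPA > 3.43: 1.54 > 3.43 is false
  declared major = biology: music == biology is false
  household dependents ≤ 5: 2 ≤ 5 is true
Combine:
[1.1] true → false = false
[1.2.1.2.1] false → true (antecedent false ⇒ implication holds) = true
[1.2.1.2] NOT true = false
[1.2.1] false AND false = false
[1.2] NOT false = true
[1] false → true (antecedent false ⇒ implication holds) = true
[2.1.2] false AND true = false
[2.1] true → false = false
[2.2.2] true AND false = false
[2.2] true → false = false
[2] false OR false = false
[3.1.1.2] false AND true = false
[3.1.1] false → false (antecedent false ⇒ implication holds) = true
[3.1] NOT true = false
[3.2.2] true AND true = true
[3.2] false OR true = true
[3] false OR true = true
[root] true AND false AND true = false
Overall: false → declined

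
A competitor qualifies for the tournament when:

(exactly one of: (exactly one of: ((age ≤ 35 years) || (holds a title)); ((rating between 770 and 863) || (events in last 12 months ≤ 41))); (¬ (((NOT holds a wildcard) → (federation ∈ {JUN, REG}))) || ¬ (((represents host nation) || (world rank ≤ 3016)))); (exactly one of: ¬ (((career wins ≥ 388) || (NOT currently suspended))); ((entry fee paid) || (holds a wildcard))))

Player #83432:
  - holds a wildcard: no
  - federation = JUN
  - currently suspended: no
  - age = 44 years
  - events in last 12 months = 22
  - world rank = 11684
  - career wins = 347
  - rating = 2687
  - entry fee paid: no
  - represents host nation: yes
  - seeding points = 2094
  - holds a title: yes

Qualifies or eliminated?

Atomic conditions:
  age ≤ 35 years: 44 ≤ 35 is false
  holds a title: yes → true
  rating between 770 and 863: 2687 in [770, 863] is false
  events in last 12 months ≤ 41: 22 ≤ 41 is true
  NOT holds a wildcard: no → true
  federation ∈ {JUN, REG}: JUN is in the set → true
  represents host nation: yes → true
  world rank ≤ 3016: 11684 ≤ 3016 is false
  career wins ≥ 388: 347 ≥ 388 is false
  NOT currently suspended: no → true
  entry fee paid: no → false
  holds a wildcard: no → false
Combine:
[1.1] false OR true = true
[1.2] false OR true = true
[1] exactly-one(true, true) = false
[2.1.1] true → true = true
[2.1] NOT true = false
[2.2.1] true OR false = true
[2.2] NOT true = false
[2] false OR false = false
[3.1.1] false OR true = true
[3.1] NOT true = false
[3.2] false OR false = false
[3] exactly-one(false, false) = false
[root] exactly-one(false, false, false) = false
Overall: false → eliminated

Eliminated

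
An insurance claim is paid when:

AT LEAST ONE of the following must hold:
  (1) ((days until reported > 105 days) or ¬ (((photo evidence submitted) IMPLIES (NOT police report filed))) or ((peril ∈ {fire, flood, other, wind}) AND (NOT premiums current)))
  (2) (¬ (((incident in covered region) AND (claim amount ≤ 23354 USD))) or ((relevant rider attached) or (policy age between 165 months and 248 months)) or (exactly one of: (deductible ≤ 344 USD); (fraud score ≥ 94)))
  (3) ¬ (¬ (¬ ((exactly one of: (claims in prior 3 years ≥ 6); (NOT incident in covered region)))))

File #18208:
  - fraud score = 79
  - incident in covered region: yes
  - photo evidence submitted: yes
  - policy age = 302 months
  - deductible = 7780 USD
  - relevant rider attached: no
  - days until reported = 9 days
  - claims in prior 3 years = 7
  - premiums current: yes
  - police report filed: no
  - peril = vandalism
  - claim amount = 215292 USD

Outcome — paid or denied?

Paid

Atomic conditions:
  days until reported > 105 days: 9 > 105 is false
  photo evidence submitted: yes → true
  NOT police report filed: no → true
  peril ∈ {fire, flood, other, wind}: vandalism is not in the set → false
  NOT premiums current: yes → false
  incident in covered region: yes → true
  claim amount ≤ 23354 USD: 215292 ≤ 23354 is false
  relevant rider attached: no → false
  policy age between 165 months and 248 months: 302 in [165, 248] is false
  deductible ≤ 344 USD: 7780 ≤ 344 is false
  fraud score ≥ 94: 79 ≥ 94 is false
  claims in prior 3 years ≥ 6: 7 ≥ 6 is true
  NOT incident in covered region: yes → false
Combine:
[1.2.1] true → true = true
[1.2] NOT true = false
[1.3] false AND false = false
[1] false OR false OR false = false
[2.1.1] true AND false = false
[2.1] NOT false = true
[2.2] false OR false = false
[2.3] exactly-one(false, false) = false
[2] true OR false OR false = true
[3.1.1.1] exactly-one(true, false) = true
[3.1.1] NOT true = false
[3.1] NOT false = true
[3] NOT true = false
[root] false OR true OR false = true
Overall: true → paid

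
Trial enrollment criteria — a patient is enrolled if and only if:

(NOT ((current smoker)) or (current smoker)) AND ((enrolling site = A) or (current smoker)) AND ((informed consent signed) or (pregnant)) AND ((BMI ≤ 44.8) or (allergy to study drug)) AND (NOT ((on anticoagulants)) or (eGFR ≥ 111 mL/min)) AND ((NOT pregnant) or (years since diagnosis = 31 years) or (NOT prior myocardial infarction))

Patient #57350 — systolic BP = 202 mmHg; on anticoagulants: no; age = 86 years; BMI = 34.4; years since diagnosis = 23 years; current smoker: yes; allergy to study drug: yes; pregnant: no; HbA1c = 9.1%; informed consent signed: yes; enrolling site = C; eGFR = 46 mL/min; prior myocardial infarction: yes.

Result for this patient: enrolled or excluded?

Atomic conditions:
  current smoker: yes → true
  enrolling site = A: C == A is false
  informed consent signed: yes → true
  pregnant: no → false
  BMI ≤ 44.8: 34.4 ≤ 44.8 is true
  allergy to study drug: yes → true
  on anticoagulants: no → false
  eGFR ≥ 111 mL/min: 46 ≥ 111 is false
  NOT pregnant: no → true
  years since diagnosis = 31 years: 23 == 31 is false
  NOT prior myocardial infarction: yes → false
Combine:
[1.1] NOT true = false
[1] false OR true = true
[2] false OR true = true
[3] true OR false = true
[4] true OR true = true
[5.1] NOT false = true
[5] true OR false = true
[6] true OR false OR false = true
[root] true AND true AND true AND true AND true AND true = true
Overall: true → enrolled

Enrolled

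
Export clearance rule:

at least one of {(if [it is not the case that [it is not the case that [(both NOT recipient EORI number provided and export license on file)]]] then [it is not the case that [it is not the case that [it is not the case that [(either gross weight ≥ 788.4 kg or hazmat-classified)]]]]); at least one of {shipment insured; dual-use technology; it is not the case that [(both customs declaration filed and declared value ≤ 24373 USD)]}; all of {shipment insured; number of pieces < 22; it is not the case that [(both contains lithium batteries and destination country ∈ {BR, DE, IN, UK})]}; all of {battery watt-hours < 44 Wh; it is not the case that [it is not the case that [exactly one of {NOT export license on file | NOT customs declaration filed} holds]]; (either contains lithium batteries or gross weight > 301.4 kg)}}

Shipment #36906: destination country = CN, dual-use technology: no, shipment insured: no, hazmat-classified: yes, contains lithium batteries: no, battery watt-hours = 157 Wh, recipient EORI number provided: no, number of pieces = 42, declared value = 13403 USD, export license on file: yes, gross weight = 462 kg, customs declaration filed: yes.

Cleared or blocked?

Atomic conditions:
  NOT recipient EORI number provided: no → true
  export license on file: yes → true
  gross weight ≥ 788.4 kg: 462 ≥ 788.4 is false
  hazmat-classified: yes → true
  shipment insured: no → false
  dual-use technology: no → false
  customs declaration filed: yes → true
  declared value ≤ 24373 USD: 13403 ≤ 24373 is true
  number of pieces < 22: 42 < 22 is false
  contains lithium batteries: no → false
  destination country ∈ {BR, DE, IN, UK}: CN is not in the set → false
  battery watt-hours < 44 Wh: 157 < 44 is false
  NOT export license on file: yes → false
  NOT customs declaration filed: yes → false
  gross weight > 301.4 kg: 462 > 301.4 is true
Combine:
[1.1.1.1] true AND true = true
[1.1.1] NOT true = false
[1.1] NOT false = true
[1.2.1.1.1] false OR true = true
[1.2.1.1] NOT true = false
[1.2.1] NOT false = true
[1.2] NOT true = false
[1] true → false = false
[2.3.1] true AND true = true
[2.3] NOT true = false
[2] false OR false OR false = false
[3.3.1] false AND false = false
[3.3] NOT false = true
[3] false AND false AND true = false
[4.2.1.1] exactly-one(false, false) = false
[4.2.1] NOT false = true
[4.2] NOT true = false
[4.3] false OR true = true
[4] false AND false AND true = false
[root] false OR false OR false OR false = false
Overall: false → blocked

Blocked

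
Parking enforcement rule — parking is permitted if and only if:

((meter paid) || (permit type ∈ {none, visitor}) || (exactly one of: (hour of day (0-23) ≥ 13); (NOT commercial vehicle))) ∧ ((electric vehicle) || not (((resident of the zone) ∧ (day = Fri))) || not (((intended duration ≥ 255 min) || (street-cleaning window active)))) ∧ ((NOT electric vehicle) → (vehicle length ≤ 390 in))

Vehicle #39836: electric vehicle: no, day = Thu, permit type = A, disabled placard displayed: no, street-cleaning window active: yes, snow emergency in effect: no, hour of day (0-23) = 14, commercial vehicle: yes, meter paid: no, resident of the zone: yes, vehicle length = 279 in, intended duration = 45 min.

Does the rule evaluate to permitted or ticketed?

Permitted

Atomic conditions:
  meter paid: no → false
  permit type ∈ {none, visitor}: A is not in the set → false
  hour of day (0-23) ≥ 13: 14 ≥ 13 is true
  NOT commercial vehicle: yes → false
  electric vehicle: no → false
  resident of the zone: yes → true
  day = Fri: Thu == Fri is false
  intended duration ≥ 255 min: 45 ≥ 255 is false
  street-cleaning window active: yes → true
  NOT electric vehicle: no → true
  vehicle length ≤ 390 in: 279 ≤ 390 is true
Combine:
[1.3] exactly-one(true, false) = true
[1] false OR false OR true = true
[2.2.1] true AND false = false
[2.2] NOT false = true
[2.3.1] false OR true = true
[2.3] NOT true = false
[2] false OR true OR false = true
[3] true → true = true
[root] true AND true AND true = true
Overall: true → permitted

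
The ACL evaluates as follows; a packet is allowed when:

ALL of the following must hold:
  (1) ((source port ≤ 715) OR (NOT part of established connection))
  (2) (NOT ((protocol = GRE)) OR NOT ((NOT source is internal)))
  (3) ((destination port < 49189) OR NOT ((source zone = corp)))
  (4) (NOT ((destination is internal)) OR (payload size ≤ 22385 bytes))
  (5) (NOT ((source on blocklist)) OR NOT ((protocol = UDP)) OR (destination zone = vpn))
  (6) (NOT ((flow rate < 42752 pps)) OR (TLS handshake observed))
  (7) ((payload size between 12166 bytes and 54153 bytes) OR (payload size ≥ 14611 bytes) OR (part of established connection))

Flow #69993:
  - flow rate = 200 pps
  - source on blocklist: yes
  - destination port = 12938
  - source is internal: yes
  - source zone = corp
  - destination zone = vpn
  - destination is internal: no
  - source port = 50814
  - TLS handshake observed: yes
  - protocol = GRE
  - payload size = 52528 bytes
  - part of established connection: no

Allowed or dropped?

Allowed

Atomic conditions:
  source port ≤ 715: 50814 ≤ 715 is false
  NOT part of established connection: no → true
  protocol = GRE: GRE == GRE is true
  NOT source is internal: yes → false
  destination port < 49189: 12938 < 49189 is true
  source zone = corp: corp == corp is true
  destination is internal: no → false
  payload size ≤ 22385 bytes: 52528 ≤ 22385 is false
  source on blocklist: yes → true
  protocol = UDP: GRE == UDP is false
  destination zone = vpn: vpn == vpn is true
  flow rate < 42752 pps: 200 < 42752 is true
  TLS handshake observed: yes → true
  payload size between 12166 bytes and 54153 bytes: 52528 in [12166, 54153] is true
  payload size ≥ 14611 bytes: 52528 ≥ 14611 is true
  part of established connection: no → false
Combine:
[1] false OR true = true
[2.1] NOT true = false
[2.2] NOT false = true
[2] false OR true = true
[3.2] NOT true = false
[3] true OR false = true
[4.1] NOT false = true
[4] true OR false = true
[5.1] NOT true = false
[5.2] NOT false = true
[5] false OR true OR true = true
[6.1] NOT true = false
[6] false OR true = true
[7] true OR true OR false = true
[root] true AND true AND true AND true AND true AND true AND true = true
Overall: true → allowed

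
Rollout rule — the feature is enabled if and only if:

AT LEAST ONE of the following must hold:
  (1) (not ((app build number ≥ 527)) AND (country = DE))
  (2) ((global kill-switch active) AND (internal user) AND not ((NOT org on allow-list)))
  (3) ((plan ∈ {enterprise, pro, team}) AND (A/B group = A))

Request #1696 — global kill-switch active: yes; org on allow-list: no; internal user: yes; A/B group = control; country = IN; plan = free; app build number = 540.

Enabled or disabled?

Atomic conditions:
  app build number ≥ 527: 540 ≥ 527 is true
  country = DE: IN == DE is false
  global kill-switch active: yes → true
  internal user: yes → true
  NOT org on allow-list: no → true
  plan ∈ {enterprise, pro, team}: free is not in the set → false
  A/B group = A: control == A is false
Combine:
[1.1] NOT true = false
[1] false AND false = false
[2.3] NOT true = false
[2] true AND true AND false = false
[3] false AND false = false
[root] false OR false OR false = false
Overall: false → disabled

Disabled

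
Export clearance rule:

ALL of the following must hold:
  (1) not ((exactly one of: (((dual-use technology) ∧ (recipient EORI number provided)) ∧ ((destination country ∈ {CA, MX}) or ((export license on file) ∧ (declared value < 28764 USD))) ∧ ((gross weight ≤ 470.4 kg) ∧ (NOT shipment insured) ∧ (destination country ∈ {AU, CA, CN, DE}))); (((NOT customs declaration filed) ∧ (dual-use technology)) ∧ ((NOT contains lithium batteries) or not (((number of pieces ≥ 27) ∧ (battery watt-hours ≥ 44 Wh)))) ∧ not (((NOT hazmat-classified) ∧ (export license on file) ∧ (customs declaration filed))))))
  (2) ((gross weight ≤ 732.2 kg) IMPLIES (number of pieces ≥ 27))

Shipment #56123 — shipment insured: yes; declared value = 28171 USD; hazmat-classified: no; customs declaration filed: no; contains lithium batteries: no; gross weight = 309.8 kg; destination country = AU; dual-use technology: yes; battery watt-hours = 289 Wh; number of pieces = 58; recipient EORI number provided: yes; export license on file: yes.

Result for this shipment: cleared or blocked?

Atomic conditions:
  dual-use technology: yes → true
  recipient EORI number provided: yes → true
  destination country ∈ {CA, MX}: AU is not in the set → false
  export license on file: yes → true
  declared value < 28764 USD: 28171 < 28764 is true
  gross weight ≤ 470.4 kg: 309.8 ≤ 470.4 is true
  NOT shipment insured: yes → false
  destination country ∈ {AU, CA, CN, DE}: AU is in the set → true
  NOT customs declaration filed: no → true
  NOT contains lithium batteries: no → true
  number of pieces ≥ 27: 58 ≥ 27 is true
  battery watt-hours ≥ 44 Wh: 289 ≥ 44 is true
  NOT hazmat-classified: no → true
  customs declaration filed: no → false
  gross weight ≤ 732.2 kg: 309.8 ≤ 732.2 is true
Combine:
[1.1.1.1] true AND true = true
[1.1.1.2.2] true AND true = true
[1.1.1.2] false OR true = true
[1.1.1.3] true AND false AND true = false
[1.1.1] true AND true AND false = false
[1.1.2.1] true AND true = true
[1.1.2.2.2.1] true AND true = true
[1.1.2.2.2] NOT true = false
[1.1.2.2] true OR false = true
[1.1.2.3.1] true AND true AND false = false
[1.1.2.3] NOT false = true
[1.1.2] true AND true AND true = true
[1.1] exactly-one(false, true) = true
[1] NOT true = false
[2] true → true = true
[root] false AND true = false
Overall: false → blocked

Blocked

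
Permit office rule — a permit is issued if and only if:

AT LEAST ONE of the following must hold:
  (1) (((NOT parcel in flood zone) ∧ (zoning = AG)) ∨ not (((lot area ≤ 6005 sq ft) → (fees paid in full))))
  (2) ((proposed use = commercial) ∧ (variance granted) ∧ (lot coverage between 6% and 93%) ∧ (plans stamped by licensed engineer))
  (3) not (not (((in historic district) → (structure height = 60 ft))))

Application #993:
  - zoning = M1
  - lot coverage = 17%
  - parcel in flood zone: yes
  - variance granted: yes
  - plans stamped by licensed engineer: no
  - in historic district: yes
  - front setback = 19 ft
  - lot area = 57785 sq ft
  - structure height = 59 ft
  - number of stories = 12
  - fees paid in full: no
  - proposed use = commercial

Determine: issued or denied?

Atomic conditions:
  NOT parcel in flood zone: yes → false
  zoning = AG: M1 == AG is false
  lot area ≤ 6005 sq ft: 57785 ≤ 6005 is false
  fees paid in full: no → false
  proposed use = commercial: commercial == commercial is true
  variance granted: yes → true
  lot coverage between 6% and 93%: 17 in [6, 93] is true
  plans stamped by licensed engineer: no → false
  in historic district: yes → true
  structure height = 60 ft: 59 == 60 is false
Combine:
[1.1] false AND false = false
[1.2.1] false → false (antecedent false ⇒ implication holds) = true
[1.2] NOT true = false
[1] false OR false = false
[2] true AND true AND true AND false = false
[3.1.1] true → false = false
[3.1] NOT false = true
[3] NOT true = false
[root] false OR false OR false = false
Overall: false → denied

Denied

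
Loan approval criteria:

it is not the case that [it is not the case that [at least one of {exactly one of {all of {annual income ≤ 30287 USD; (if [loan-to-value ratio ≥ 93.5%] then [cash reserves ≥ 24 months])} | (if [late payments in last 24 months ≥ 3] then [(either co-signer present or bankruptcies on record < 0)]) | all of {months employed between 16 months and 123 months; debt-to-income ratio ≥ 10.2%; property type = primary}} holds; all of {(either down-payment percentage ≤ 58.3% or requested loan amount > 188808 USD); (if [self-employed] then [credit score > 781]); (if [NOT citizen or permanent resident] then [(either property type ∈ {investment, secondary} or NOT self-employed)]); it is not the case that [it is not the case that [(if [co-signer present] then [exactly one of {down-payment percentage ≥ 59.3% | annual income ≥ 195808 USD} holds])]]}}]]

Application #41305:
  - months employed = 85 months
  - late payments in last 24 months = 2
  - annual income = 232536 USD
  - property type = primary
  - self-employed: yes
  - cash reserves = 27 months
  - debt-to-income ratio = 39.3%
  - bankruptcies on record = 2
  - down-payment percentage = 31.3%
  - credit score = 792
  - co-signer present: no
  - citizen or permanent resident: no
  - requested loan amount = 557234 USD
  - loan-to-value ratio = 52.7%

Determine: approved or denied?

Atomic conditions:
  annual income ≤ 30287 USD: 232536 ≤ 30287 is false
  loan-to-value ratio ≥ 93.5%: 52.7 ≥ 93.5 is false
  cash reserves ≥ 24 months: 27 ≥ 24 is true
  late payments in last 24 months ≥ 3: 2 ≥ 3 is false
  co-signer present: no → false
  bankruptcies on record < 0: 2 < 0 is false
  months employed between 16 months and 123 months: 85 in [16, 123] is true
  debt-to-income ratio ≥ 10.2%: 39.3 ≥ 10.2 is true
  property type = primary: primary == primary is true
  down-payment percentage ≤ 58.3%: 31.3 ≤ 58.3 is true
  requested loan amount > 188808 USD: 557234 > 188808 is true
  self-employed: yes → true
  credit score > 781: 792 > 781 is true
  NOT citizen or permanent resident: no → true
  property type ∈ {investment, secondary}: primary is not in the set → false
  NOT self-employed: yes → false
  down-payment percentage ≥ 59.3%: 31.3 ≥ 59.3 is false
  annual income ≥ 195808 USD: 232536 ≥ 195808 is true
Combine:
[1.1.1.1.2] false → true (antecedent false ⇒ implication holds) = true
[1.1.1.1] false AND true = false
[1.1.1.2.2] false OR false = false
[1.1.1.2] false → false (antecedent false ⇒ implication holds) = true
[1.1.1.3] true AND true AND true = true
[1.1.1] exactly-one(false, true, true) = false
[1.1.2.1] true OR true = true
[1.1.2.2] true → true = true
[1.1.2.3.2] false OR false = false
[1.1.2.3] true → false = false
[1.1.2.4.1.1.2] exactly-one(false, true) = true
[1.1.2.4.1.1] false → true (antecedent false ⇒ implication holds) = true
[1.1.2.4.1] NOT true = false
[1.1.2.4] NOT false = true
[1.1.2] true AND true AND false AND true = false
[1.1] false OR false = false
[1] NOT false = true
[root] NOT true = false
Overall: false → denied

Denied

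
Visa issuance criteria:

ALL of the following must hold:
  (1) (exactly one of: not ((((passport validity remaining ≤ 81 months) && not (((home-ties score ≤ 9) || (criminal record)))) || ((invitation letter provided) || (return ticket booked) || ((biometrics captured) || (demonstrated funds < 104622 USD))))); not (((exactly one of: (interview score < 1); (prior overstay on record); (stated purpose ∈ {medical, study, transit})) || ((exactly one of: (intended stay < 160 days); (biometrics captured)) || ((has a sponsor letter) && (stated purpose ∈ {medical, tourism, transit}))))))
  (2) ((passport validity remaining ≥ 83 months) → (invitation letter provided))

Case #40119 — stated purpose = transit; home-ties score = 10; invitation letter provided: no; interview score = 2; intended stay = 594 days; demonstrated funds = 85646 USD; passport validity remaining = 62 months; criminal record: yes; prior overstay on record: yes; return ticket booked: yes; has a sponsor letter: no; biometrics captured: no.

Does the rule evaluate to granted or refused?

Atomic conditions:
  passport validity remaining ≤ 81 months: 62 ≤ 81 is true
  home-ties score ≤ 9: 10 ≤ 9 is false
  criminal record: yes → true
  invitation letter provided: no → false
  return ticket booked: yes → true
  biometrics captured: no → false
  demonstrated funds < 104622 USD: 85646 < 104622 is true
  interview score < 1: 2 < 1 is false
  prior overstay on record: yes → true
  stated purpose ∈ {medical, study, transit}: transit is in the set → true
  intended stay < 160 days: 594 < 160 is false
  has a sponsor letter: no → false
  stated purpose ∈ {medical, tourism, transit}: transit is in the set → true
  passport validity remaining ≥ 83 months: 62 ≥ 83 is false
Combine:
[1.1.1.1.2.1] false OR true = true
[1.1.1.1.2] NOT true = false
[1.1.1.1] true AND false = false
[1.1.1.2.3] false OR true = true
[1.1.1.2] false OR true OR true = true
[1.1.1] false OR true = true
[1.1] NOT true = false
[1.2.1.1] exactly-one(false, true, true) = false
[1.2.1.2.1] exactly-one(false, false) = false
[1.2.1.2.2] false AND true = false
[1.2.1.2] false OR false = false
[1.2.1] false OR false = false
[1.2] NOT false = true
[1] exactly-one(false, true) = true
[2] false → false (antecedent false ⇒ implication holds) = true
[root] true AND true = true
Overall: true → granted

Granted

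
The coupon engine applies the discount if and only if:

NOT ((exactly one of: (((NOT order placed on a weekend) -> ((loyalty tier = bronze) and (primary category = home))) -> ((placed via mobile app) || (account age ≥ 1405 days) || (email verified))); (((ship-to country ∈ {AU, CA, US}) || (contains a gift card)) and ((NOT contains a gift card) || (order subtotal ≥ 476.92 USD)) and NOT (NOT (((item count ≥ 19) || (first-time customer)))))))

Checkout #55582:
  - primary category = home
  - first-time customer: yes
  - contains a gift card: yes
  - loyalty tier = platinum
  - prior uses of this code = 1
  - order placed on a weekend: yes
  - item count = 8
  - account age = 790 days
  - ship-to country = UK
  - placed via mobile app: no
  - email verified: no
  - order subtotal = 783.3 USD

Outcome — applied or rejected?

Rejected

Atomic conditions:
  NOT order placed on a weekend: yes → false
  loyalty tier = bronze: platinum == bronze is false
  primary category = home: home == home is true
  placed via mobile app: no → false
  account age ≥ 1405 days: 790 ≥ 1405 is false
  email verified: no → false
  ship-to country ∈ {AU, CA, US}: UK is not in the set → false
  contains a gift card: yes → true
  NOT contains a gift card: yes → false
  order subtotal ≥ 476.92 USD: 783.3 ≥ 476.92 is true
  item count ≥ 19: 8 ≥ 19 is false
  first-time customer: yes → true
Combine:
[1.1.1.2] false AND true = false
[1.1.1] false → false (antecedent false ⇒ implication holds) = true
[1.1.2] false OR false OR false = false
[1.1] true → false = false
[1.2.1] false OR true = true
[1.2.2] false OR true = true
[1.2.3.1.1] false OR true = true
[1.2.3.1] NOT true = false
[1.2.3] NOT false = true
[1.2] true AND true AND true = true
[1] exactly-one(false, true) = true
[root] NOT true = false
Overall: false → rejected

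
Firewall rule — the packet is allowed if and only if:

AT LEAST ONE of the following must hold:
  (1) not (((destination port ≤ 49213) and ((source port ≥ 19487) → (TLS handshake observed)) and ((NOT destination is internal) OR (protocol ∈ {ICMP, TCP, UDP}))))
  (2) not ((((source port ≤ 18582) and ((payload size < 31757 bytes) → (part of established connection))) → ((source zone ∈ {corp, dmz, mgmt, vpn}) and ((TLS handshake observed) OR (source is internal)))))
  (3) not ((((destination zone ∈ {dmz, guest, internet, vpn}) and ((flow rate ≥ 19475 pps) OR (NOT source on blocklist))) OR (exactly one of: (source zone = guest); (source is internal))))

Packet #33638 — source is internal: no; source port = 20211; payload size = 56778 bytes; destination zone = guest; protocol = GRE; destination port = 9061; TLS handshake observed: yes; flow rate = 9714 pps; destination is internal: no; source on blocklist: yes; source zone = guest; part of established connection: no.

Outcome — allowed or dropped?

Dropped

Atomic conditions:
  destination port ≤ 49213: 9061 ≤ 49213 is true
  source port ≥ 19487: 20211 ≥ 19487 is true
  TLS handshake observed: yes → true
  NOT destination is internal: no → true
  protocol ∈ {ICMP, TCP, UDP}: GRE is not in the set → false
  source port ≤ 18582: 20211 ≤ 18582 is false
  payload size < 31757 bytes: 56778 < 31757 is false
  part of established connection: no → false
  source zone ∈ {corp, dmz, mgmt, vpn}: guest is not in the set → false
  source is internal: no → false
  destination zone ∈ {dmz, guest, internet, vpn}: guest is in the set → true
  flow rate ≥ 19475 pps: 9714 ≥ 19475 is false
  NOT source on blocklist: yes → false
  source zone = guest: guest == guest is true
Combine:
[1.1.2] true → true = true
[1.1.3] true OR false = true
[1.1] true AND true AND true = true
[1] NOT true = false
[2.1.1.2] false → false (antecedent false ⇒ implication holds) = true
[2.1.1] false AND true = false
[2.1.2.2] true OR false = true
[2.1.2] false AND true = false
[2.1] false → false (antecedent false ⇒ implication holds) = true
[2] NOT true = false
[3.1.1.2] false OR false = false
[3.1.1] true AND false = false
[3.1.2] exactly-one(true, false) = true
[3.1] false OR true = true
[3] NOT true = false
[root] false OR false OR false = false
Overall: false → dropped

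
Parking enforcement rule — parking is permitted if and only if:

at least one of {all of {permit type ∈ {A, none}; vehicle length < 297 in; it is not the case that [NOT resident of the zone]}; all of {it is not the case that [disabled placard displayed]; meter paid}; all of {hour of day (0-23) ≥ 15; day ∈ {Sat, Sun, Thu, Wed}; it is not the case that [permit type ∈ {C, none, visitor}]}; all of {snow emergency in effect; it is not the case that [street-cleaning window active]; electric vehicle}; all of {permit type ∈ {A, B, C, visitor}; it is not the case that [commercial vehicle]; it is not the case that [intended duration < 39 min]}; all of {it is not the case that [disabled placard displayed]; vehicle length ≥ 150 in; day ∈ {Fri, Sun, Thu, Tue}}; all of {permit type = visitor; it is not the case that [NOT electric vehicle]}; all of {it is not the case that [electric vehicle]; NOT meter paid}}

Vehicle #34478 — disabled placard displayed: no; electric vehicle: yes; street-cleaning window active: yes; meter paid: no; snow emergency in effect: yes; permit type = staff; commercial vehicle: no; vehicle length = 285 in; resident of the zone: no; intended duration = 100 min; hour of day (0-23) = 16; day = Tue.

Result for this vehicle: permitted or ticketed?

Permitted

Atomic conditions:
  permit type ∈ {A, none}: staff is not in the set → false
  vehicle length < 297 in: 285 < 297 is true
  NOT resident of the zone: no → true
  disabled placard displayed: no → false
  meter paid: no → false
  hour of day (0-23) ≥ 15: 16 ≥ 15 is true
  day ∈ {Sat, Sun, Thu, Wed}: Tue is not in the set → false
  permit type ∈ {C, none, visitor}: staff is not in the set → false
  snow emergency in effect: yes → true
  street-cleaning window active: yes → true
  electric vehicle: yes → true
  permit type ∈ {A, B, C, visitor}: staff is not in the set → false
  commercial vehicle: no → false
  intended duration < 39 min: 100 < 39 is false
  vehicle length ≥ 150 in: 285 ≥ 150 is true
  day ∈ {Fri, Sun, Thu, Tue}: Tue is in the set → true
  permit type = visitor: staff == visitor is false
  NOT electric vehicle: yes → false
  NOT meter paid: no → true
Combine:
[1.3] NOT true = false
[1] false AND true AND false = false
[2.1] NOT false = true
[2] true AND false = false
[3.3] NOT false = true
[3] true AND false AND true = false
[4.2] NOT true = false
[4] true AND false AND true = false
[5.2] NOT false = true
[5.3] NOT false = true
[5] false AND true AND true = false
[6.1] NOT false = true
[6] true AND true AND true = true
[7.2] NOT false = true
[7] false AND true = false
[8.1] NOT true = false
[8] false AND true = false
[root] false OR false OR false OR false OR false OR true OR false OR false = true
Overall: true → permitted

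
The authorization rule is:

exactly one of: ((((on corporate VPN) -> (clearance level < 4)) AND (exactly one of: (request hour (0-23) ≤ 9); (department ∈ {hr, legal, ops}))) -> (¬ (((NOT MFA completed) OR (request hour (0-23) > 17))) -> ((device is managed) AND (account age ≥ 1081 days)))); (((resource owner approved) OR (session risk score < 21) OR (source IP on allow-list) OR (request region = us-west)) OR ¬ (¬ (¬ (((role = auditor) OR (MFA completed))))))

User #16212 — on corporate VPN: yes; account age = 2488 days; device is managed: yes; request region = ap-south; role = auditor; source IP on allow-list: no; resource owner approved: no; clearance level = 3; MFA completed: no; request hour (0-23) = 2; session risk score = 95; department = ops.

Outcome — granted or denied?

Granted

Atomic conditions:
  on corporate VPN: yes → true
  clearance level < 4: 3 < 4 is true
  request hour (0-23) ≤ 9: 2 ≤ 9 is true
  department ∈ {hr, legal, ops}: ops is in the set → true
  NOT MFA completed: no → true
  request hour (0-23) > 17: 2 > 17 is false
  device is managed: yes → true
  account age ≥ 1081 days: 2488 ≥ 1081 is true
  resource owner approved: no → false
  session risk score < 21: 95 < 21 is false
  source IP on allow-list: no → false
  request region = us-west: ap-south == us-west is false
  role = auditor: auditor == auditor is true
  MFA completed: no → false
Combine:
[1.1.1] true → true = true
[1.1.2] exactly-one(true, true) = false
[1.1] true AND false = false
[1.2.1.1] true OR false = true
[1.2.1] NOT true = false
[1.2.2] true AND true = true
[1.2] false → true (antecedent false ⇒ implication holds) = true
[1] false → true (antecedent false ⇒ implication holds) = true
[2.1] false OR false OR false OR false = false
[2.2.1.1.1] true OR false = true
[2.2.1.1] NOT true = false
[2.2.1] NOT false = true
[2.2] NOT true = false
[2] false OR false = false
[root] exactly-one(true, false) = true
Overall: true → granted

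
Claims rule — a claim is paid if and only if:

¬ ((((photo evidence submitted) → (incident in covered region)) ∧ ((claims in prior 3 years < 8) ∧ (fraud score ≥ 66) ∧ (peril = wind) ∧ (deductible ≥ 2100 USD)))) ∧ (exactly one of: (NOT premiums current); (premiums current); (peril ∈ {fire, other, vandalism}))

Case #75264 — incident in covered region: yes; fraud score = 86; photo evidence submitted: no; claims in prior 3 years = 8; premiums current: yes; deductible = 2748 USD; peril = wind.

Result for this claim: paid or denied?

Paid

Atomic conditions:
  photo evidence submitted: no → false
  incident in covered region: yes → true
  claims in prior 3 years < 8: 8 < 8 is false
  fraud score ≥ 66: 86 ≥ 66 is true
  peril = wind: wind == wind is true
  deductible ≥ 2100 USD: 2748 ≥ 2100 is true
  NOT premiums current: yes → false
  premiums current: yes → true
  peril ∈ {fire, other, vandalism}: wind is not in the set → false
Combine:
[1.1.1] false → true (antecedent false ⇒ implication holds) = true
[1.1.2] false AND true AND true AND true = false
[1.1] true AND false = false
[1] NOT false = true
[2] exactly-one(false, true, false) = true
[root] true AND true = true
Overall: true → paid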